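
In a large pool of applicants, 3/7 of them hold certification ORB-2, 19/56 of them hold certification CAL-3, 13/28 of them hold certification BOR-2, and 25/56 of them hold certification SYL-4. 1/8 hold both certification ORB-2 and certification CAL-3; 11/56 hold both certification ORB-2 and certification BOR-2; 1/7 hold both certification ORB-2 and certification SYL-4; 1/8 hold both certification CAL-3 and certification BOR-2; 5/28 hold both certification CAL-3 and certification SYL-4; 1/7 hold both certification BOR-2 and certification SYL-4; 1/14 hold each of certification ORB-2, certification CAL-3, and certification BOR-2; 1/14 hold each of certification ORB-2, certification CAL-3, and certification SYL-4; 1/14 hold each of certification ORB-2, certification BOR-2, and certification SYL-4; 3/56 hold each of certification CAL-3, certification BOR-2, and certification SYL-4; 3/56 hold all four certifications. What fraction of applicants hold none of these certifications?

1/56

Apply inclusion-exclusion:
P(union) = 3/7 + 19/56 + 13/28 + 25/56 − 1/8 − 11/56 − 1/7 − 1/8 − 5/28 − 1/7 + 1/14 + 1/14 + 1/14 + 3/56 − 3/56 = 55/56
P(none) = 1 − 55/56 = 1/56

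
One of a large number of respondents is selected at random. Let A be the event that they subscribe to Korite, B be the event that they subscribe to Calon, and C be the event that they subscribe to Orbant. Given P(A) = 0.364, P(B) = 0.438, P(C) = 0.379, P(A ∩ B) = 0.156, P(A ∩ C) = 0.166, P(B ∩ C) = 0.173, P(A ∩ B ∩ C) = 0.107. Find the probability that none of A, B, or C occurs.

0.207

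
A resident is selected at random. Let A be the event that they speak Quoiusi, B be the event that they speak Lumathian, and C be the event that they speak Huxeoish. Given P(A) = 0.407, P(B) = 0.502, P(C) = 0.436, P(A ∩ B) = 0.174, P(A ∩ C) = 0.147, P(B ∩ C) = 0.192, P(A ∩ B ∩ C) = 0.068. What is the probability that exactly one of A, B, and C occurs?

Using the inclusion–exclusion count for exactly one event:
P(exactly one) = 0.407 + 0.502 + 0.436 − 2·0.174 − 2·0.147 − 2·0.192 + 3·0.068 = 0.523

0.523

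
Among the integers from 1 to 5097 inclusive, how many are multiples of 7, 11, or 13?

By inclusion-exclusion,
728 + 463 + 392 − 66 − 56 − 35 + 5 = 1431

1431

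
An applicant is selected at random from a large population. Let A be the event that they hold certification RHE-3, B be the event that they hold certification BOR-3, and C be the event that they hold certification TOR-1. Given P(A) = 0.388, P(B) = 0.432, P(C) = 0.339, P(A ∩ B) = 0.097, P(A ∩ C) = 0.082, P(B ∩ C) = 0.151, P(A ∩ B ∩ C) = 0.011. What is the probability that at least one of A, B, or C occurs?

0.840

Using inclusion–exclusion:
P(A ∪ B ∪ C) = 0.388 + 0.432 + 0.339 − 0.097 − 0.082 − 0.151 + 0.011 = 0.840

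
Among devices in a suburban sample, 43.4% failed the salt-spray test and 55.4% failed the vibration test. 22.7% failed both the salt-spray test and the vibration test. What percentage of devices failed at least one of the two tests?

76.1%

P(≥1) = 43.4 + 55.4 − 22.7 = 76.1%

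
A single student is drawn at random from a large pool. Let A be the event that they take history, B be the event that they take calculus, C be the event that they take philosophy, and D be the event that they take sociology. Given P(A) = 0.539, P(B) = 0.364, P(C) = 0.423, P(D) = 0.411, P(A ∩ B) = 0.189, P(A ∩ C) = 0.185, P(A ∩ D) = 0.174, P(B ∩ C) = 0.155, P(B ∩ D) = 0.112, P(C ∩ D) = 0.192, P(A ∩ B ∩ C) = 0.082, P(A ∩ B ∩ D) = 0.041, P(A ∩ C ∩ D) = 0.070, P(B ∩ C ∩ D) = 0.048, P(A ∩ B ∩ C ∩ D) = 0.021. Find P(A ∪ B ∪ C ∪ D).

0.950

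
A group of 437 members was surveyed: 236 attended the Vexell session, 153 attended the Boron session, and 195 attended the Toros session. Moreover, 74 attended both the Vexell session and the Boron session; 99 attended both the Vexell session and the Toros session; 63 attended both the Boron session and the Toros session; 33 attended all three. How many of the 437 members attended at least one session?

381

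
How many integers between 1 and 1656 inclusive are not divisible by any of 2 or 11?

By inclusion-exclusion,
floor(1656/2) + floor(1656/11) − floor(1656/22) = 828 + 150 − 75 = 903
1656 − 903 = 753

753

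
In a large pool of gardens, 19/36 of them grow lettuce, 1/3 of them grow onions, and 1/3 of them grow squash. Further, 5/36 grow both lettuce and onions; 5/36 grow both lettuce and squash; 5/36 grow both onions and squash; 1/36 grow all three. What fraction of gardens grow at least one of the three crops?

P(at least one) = 19/36 + 1/3 + 1/3 − 5/36 − 5/36 − 5/36 + 1/36 = 29/36

29/36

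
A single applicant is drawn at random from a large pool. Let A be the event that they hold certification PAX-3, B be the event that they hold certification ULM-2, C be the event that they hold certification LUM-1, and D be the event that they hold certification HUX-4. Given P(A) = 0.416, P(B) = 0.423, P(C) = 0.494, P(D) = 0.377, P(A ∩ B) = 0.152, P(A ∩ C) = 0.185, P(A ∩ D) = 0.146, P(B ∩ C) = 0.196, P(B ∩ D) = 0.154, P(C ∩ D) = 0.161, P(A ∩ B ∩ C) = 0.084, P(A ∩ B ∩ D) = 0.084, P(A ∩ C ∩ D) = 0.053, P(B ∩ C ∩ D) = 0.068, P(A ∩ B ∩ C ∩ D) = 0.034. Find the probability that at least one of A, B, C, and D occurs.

0.971

P(A ∪ B ∪ C ∪ D) = 0.416 + 0.423 + 0.494 + 0.377 − 0.152 − 0.185 − 0.146 − 0.196 − 0.154 − 0.161 + 0.084 + 0.084 + 0.053 + 0.068 − 0.034 = 0.971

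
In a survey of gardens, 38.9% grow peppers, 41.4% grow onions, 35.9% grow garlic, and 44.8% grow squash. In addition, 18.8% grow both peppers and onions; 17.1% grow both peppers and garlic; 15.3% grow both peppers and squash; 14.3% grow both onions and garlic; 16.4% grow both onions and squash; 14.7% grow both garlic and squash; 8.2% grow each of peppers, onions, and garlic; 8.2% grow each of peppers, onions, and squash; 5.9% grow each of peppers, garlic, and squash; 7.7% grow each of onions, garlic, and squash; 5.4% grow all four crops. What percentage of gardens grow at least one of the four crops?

89.0%

By inclusion-exclusion,
P(at least one) = 38.9 + 41.4 + 35.9 + 44.8 − 18.8 − 17.1 − 15.3 − 14.3 − 16.4 − 14.7 + 8.2 + 8.2 + 5.9 + 7.7 − 5.4 = 89.0%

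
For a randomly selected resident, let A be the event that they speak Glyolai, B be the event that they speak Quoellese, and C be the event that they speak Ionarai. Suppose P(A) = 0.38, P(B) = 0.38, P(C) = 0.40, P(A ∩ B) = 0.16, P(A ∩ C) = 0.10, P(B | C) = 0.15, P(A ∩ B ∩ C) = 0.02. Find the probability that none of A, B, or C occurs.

0.14

P(B ∩ C) = P(C)·P(B|C) = 0.40 × 0.15 = 0.06
P(A ∪ B ∪ C) = 0.38 + 0.38 + 0.40 − 0.16 − 0.10 − 0.06 + 0.02 = 0.86
P(none) = 1 − 0.86 = 0.14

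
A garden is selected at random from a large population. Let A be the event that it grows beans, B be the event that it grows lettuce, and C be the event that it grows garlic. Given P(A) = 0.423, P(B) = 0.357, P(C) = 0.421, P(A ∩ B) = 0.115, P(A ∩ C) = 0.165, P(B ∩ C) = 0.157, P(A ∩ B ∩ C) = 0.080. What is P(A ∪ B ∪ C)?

Inclusion–exclusion gives
P(A ∪ B ∪ C) = 0.423 + 0.357 + 0.421 − 0.115 − 0.165 − 0.157 + 0.080 = 0.844

0.844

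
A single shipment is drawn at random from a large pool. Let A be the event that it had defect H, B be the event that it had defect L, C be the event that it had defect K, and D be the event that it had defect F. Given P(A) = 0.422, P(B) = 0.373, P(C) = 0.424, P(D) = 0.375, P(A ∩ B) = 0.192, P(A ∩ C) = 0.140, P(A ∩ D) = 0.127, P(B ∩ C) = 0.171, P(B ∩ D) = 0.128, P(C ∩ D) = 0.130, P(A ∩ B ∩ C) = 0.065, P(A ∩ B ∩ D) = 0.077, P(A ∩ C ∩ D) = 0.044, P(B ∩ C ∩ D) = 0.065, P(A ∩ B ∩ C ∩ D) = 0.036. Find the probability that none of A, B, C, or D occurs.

0.079

By inclusion-exclusion,
P(A ∪ B ∪ C ∪ D) = 0.422 + 0.373 + 0.424 + 0.375 − 0.192 − 0.140 − 0.127 − 0.171 − 0.128 − 0.130 + 0.065 + 0.077 + 0.044 + 0.065 − 0.036 = 0.921
P(none) = 1 − 0.921 = 0.079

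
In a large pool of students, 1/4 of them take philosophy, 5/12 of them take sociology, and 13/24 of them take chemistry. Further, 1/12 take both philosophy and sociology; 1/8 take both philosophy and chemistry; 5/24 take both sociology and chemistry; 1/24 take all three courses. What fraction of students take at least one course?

5/6

By inclusion-exclusion,
P(at least one) = 1/4 + 5/12 + 13/24 − 1/12 − 1/8 − 5/24 + 1/24 = 5/6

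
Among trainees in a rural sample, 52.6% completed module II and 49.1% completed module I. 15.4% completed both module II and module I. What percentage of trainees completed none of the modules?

Apply inclusion-exclusion:
P(at least one) = 52.6 + 49.1 − 15.4 = 86.3%
P(none) = 100% − 86.3% = 13.7%

13.7%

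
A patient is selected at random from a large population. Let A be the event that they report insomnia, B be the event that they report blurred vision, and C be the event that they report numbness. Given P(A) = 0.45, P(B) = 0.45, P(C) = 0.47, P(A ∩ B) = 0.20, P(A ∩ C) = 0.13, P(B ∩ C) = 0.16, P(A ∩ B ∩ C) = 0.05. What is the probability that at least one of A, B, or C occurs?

0.93

P(A ∪ B ∪ C) = 0.45 + 0.45 + 0.47 − 0.20 − 0.13 − 0.16 + 0.05 = 0.93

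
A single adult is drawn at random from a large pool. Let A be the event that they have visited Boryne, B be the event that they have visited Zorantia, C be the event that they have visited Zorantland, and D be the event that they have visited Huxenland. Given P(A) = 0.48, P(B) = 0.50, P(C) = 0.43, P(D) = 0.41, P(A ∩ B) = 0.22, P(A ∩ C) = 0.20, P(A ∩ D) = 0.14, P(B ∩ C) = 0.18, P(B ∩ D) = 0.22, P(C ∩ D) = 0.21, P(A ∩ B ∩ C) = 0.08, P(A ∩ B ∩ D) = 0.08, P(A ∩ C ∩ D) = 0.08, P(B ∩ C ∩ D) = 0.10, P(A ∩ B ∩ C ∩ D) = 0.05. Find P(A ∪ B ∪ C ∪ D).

0.94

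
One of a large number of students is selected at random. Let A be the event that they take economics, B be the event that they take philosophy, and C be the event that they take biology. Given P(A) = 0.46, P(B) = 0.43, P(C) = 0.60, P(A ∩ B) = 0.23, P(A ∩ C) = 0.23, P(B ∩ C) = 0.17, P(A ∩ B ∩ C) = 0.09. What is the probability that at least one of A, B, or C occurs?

0.95

P(A ∪ B ∪ C) = 0.46 + 0.43 + 0.60 − 0.23 − 0.23 − 0.17 + 0.09 = 0.95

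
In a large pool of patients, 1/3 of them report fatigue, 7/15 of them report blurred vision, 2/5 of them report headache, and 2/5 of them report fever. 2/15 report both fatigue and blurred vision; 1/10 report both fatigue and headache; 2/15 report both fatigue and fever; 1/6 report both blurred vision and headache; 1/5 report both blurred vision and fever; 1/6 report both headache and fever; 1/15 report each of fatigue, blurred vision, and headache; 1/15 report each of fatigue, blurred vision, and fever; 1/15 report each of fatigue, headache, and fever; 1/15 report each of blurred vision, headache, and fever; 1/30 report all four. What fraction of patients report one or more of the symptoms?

Apply inclusion-exclusion:
P(≥1) = 1/3 + 7/15 + 2/5 + 2/5 − 2/15 − 1/10 − 2/15 − 1/6 − 1/5 − 1/6 + 1/15 + 1/15 + 1/15 + 1/15 − 1/30 = 14/15

14/15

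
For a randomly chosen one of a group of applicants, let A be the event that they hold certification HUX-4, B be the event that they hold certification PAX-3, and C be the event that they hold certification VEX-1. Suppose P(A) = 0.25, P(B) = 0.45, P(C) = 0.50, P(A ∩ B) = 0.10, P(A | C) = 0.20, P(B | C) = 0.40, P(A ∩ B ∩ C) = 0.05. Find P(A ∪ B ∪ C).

P(A ∩ C) = P(C)·P(A|C) = 0.50 × 0.20 = 0.10
P(B ∩ C) = P(C)·P(B|C) = 0.50 × 0.40 = 0.20
Inclusion–exclusion gives
P(A ∪ B ∪ C) = 0.25 + 0.45 + 0.50 − 0.10 − 0.10 − 0.20 + 0.05 = 0.85

0.85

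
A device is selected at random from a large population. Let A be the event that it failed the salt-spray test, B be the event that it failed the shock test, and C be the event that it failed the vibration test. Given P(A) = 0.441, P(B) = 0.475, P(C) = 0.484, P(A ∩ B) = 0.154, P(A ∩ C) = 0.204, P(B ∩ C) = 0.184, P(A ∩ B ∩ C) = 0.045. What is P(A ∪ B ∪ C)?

P(A ∪ B ∪ C) = 0.441 + 0.475 + 0.484 − 0.154 − 0.204 − 0.184 + 0.045 = 0.903

0.903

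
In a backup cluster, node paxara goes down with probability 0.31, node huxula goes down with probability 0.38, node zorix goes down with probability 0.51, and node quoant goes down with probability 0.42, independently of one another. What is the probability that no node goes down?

Since the events are independent, P(none) is the product of the individual non-occurrence probabilities.
P(none) = (1 − 0.31) × (1 − 0.38) × (1 − 0.51) × (1 − 0.42) = 0.69 × 0.62 × 0.49 × 0.58 = 0.12158076

0.12158076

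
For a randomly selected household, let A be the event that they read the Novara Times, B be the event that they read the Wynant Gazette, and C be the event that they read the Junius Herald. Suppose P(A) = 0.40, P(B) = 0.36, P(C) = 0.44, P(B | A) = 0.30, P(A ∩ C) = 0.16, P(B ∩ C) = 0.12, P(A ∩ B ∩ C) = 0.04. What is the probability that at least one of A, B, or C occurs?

P(A ∩ B) = P(A)·P(B|A) = 0.40 × 0.30 = 0.12
P(A ∪ B ∪ C) = 0.40 + 0.36 + 0.44 − 0.12 − 0.16 − 0.12 + 0.04 = 0.84

0.84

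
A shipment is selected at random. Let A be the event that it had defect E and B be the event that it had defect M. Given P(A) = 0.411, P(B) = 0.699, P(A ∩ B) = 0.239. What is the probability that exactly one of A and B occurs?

0.632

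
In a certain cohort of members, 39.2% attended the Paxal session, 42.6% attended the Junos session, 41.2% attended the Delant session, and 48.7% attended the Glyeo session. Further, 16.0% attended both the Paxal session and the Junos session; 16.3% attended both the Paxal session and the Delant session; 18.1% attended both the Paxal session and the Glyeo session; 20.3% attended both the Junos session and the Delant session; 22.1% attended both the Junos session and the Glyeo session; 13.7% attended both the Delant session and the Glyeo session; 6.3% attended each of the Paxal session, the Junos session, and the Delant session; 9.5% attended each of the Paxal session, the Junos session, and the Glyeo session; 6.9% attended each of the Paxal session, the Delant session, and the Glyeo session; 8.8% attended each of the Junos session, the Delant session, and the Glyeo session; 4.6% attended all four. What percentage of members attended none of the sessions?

7.9%

Inclusion–exclusion gives
P(≥1) = 39.2 + 42.6 + 41.2 + 48.7 − 16.0 − 16.3 − 18.1 − 20.3 − 22.1 − 13.7 + 6.3 + 9.5 + 6.9 + 8.8 − 4.6 = 92.1%
P(none) = 100% − 92.1% = 7.9%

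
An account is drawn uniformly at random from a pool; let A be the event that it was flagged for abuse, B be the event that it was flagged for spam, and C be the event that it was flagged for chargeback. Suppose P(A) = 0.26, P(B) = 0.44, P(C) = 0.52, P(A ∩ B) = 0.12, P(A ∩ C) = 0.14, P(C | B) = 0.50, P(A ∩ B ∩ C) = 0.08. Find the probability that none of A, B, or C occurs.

0.18

P(B ∩ C) = P(B)·P(C|B) = 0.44 × 0.50 = 0.22
P(A ∪ B ∪ C) = 0.26 + 0.44 + 0.52 − 0.12 − 0.14 − 0.22 + 0.08 = 0.82
P(none) = 1 − 0.82 = 0.18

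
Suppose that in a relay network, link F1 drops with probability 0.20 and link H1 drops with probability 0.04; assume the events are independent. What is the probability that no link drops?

0.768

P(none) = (1 − 0.20) × (1 − 0.04) = 0.80 × 0.96 = 0.768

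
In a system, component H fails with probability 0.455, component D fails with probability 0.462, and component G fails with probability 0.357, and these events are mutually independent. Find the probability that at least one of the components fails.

0.81146597

P(none) = (1 − 0.455) × (1 − 0.462) × (1 − 0.357) = 0.545 × 0.538 × 0.643 = 0.18853403
P(at least one) = 1 − 0.18853403 = 0.81146597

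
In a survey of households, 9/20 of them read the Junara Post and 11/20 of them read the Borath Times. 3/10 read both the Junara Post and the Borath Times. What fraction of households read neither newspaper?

P(union) = 9/20 + 11/20 − 3/10 = 7/10
P(none) = 1 − 7/10 = 3/10

3/10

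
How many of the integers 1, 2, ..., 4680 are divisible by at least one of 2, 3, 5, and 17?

⌊4680/2⌋ + ⌊4680/3⌋ + ⌊4680/5⌋ + ⌊4680/17⌋ − ⌊4680/6⌋ − ⌊4680/10⌋ − ⌊4680/34⌋ − ⌊4680/15⌋ − ⌊4680/51⌋ − ⌊4680/85⌋ + ⌊4680/30⌋ + ⌊4680/102⌋ + ⌊4680/170⌋ + ⌊4680/255⌋ − ⌊4680/510⌋ = 2340 + 1560 + 936 + 275 − 780 − 468 − 137 − 312 − 91 − 55 + 156 + 45 + 27 + 18 − 9 = 3505

3505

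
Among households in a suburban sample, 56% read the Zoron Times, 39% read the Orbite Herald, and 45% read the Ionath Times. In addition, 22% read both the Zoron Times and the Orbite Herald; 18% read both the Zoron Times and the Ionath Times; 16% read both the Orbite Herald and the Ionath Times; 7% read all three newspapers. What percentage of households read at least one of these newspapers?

P(≥1) = 56 + 39 + 45 − 22 − 18 − 16 + 7 = 91%

91%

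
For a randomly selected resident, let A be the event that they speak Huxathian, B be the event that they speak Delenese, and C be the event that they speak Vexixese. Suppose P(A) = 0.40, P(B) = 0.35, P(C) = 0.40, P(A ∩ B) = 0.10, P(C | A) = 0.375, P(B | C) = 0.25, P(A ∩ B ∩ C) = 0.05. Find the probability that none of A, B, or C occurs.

P(A ∩ C) = P(A)·P(C|A) = 0.40 × 0.375 = 0.15
P(B ∩ C) = P(C)·P(B|C) = 0.40 × 0.25 = 0.10
P(A ∪ B ∪ C) = 0.40 + 0.35 + 0.40 − 0.10 − 0.15 − 0.10 + 0.05 = 0.85
P(none) = 1 − 0.85 = 0.15

0.15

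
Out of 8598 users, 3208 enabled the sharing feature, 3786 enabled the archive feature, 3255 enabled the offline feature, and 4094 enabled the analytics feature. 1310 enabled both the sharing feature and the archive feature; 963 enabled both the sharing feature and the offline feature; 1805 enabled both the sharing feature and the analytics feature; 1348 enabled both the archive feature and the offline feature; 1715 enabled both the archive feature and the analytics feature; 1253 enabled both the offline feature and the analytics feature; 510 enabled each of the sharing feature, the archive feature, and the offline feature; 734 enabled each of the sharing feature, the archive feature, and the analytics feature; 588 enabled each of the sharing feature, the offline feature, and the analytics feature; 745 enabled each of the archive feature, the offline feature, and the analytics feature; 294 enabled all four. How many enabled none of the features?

366

|at least one| = 3208 + 3786 + 3255 + 4094 − 1310 − 963 − 1805 − 1348 − 1715 − 1253 + 510 + 734 + 588 + 745 − 294 = 8232
None: 8598 − 8232 = 366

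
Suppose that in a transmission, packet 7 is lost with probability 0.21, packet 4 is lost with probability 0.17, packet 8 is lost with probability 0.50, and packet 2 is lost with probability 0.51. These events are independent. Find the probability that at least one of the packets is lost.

0.8393535

P(none) = (1 − 0.21) × (1 − 0.17) × (1 − 0.50) × (1 − 0.51) = 0.79 × 0.83 × 0.50 × 0.49 = 0.1606465
P(at least one) = 1 − 0.1606465 = 0.8393535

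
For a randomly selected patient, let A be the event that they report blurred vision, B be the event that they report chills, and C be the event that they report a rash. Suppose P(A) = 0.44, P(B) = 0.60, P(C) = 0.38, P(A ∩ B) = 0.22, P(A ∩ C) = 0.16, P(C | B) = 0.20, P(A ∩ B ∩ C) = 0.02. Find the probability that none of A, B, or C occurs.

P(B ∩ C) = P(B)·P(C|B) = 0.60 × 0.20 = 0.12
Using inclusion–exclusion:
P(A ∪ B ∪ C) = 0.44 + 0.60 + 0.38 − 0.22 − 0.16 − 0.12 + 0.02 = 0.94
P(none) = 1 − 0.94 = 0.06

0.06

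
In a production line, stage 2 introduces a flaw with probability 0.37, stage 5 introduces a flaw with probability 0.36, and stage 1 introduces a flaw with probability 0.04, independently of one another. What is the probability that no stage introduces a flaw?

0.387072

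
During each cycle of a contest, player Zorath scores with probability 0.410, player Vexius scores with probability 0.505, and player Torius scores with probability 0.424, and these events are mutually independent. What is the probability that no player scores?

0.1682208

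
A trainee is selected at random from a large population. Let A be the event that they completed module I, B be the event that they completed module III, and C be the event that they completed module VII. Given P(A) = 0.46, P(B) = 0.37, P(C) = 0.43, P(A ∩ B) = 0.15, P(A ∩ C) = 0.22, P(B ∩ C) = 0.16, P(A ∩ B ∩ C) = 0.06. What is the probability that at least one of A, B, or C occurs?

Using inclusion–exclusion:
P(A ∪ B ∪ C) = 0.46 + 0.37 + 0.43 − 0.15 − 0.22 − 0.16 + 0.06 = 0.79

0.79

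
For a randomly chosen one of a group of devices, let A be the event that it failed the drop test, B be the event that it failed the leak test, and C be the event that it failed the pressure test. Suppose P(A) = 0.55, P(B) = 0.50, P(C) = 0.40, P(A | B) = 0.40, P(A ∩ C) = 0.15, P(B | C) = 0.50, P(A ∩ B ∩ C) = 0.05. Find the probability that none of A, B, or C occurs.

0.05

P(A ∩ B) = P(B)·P(A|B) = 0.50 × 0.40 = 0.20
P(B ∩ C) = P(C)·P(B|C) = 0.40 × 0.50 = 0.20
Using inclusion–exclusion:
P(A ∪ B ∪ C) = 0.55 + 0.50 + 0.40 − 0.20 − 0.15 − 0.20 + 0.05 = 0.95
P(none) = 1 − 0.95 = 0.05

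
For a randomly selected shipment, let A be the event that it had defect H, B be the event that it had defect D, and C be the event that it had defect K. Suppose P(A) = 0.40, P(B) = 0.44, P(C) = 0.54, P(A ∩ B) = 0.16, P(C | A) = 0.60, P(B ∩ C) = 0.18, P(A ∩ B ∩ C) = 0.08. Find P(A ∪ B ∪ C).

0.88

P(A ∩ C) = P(A)·P(C|A) = 0.40 × 0.60 = 0.24
P(A ∪ B ∪ C) = 0.40 + 0.44 + 0.54 − 0.16 − 0.24 − 0.18 + 0.08 = 0.88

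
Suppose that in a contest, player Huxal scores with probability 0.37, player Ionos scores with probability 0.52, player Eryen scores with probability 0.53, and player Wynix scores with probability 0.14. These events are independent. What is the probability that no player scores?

0.12223008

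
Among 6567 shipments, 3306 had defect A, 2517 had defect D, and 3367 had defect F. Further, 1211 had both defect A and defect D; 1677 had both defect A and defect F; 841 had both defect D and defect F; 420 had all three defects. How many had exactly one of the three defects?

Using the inclusion–exclusion count for exactly one event:
N(exactly one) = 3306 + 2517 + 3367 − 2·1211 − 2·1677 − 2·841 + 3·420 = 2992

2992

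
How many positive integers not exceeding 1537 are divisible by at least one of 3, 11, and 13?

By inclusion–exclusion:
⌊1537/3⌋ + ⌊1537/11⌋ + ⌊1537/13⌋ − ⌊1537/33⌋ − ⌊1537/39⌋ − ⌊1537/143⌋ + ⌊1537/429⌋ = 512 + 139 + 118 − 46 − 39 − 10 + 3 = 677

677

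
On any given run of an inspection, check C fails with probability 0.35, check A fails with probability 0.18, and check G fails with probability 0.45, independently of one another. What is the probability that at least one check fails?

Since the events are independent, P(none) is the product of the individual non-occurrence probabilities.
P(none) = (1 − 0.35) × (1 − 0.18) × (1 − 0.45) = 0.65 × 0.82 × 0.55 = 0.29315
P(at least one) = 1 − 0.29315 = 0.70685

0.70685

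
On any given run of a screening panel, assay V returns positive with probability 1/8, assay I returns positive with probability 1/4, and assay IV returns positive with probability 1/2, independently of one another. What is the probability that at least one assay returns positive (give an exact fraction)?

43/64

P(none) = (1 − 1/8) × (1 − 1/4) × (1 − 1/2) = 7/8 × 3/4 × 1/2 = 21/64
P(at least one) = 1 − 21/64 = 43/64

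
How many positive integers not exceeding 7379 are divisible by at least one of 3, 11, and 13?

2459 + 670 + 567 − 223 − 189 − 51 + 17 = 3250

3250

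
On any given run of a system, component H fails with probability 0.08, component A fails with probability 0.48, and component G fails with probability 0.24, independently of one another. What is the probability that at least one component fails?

0.636416

Since the events are independent, P(none) is the product of the individual non-occurrence probabilities.
P(none) = (1 − 0.08) × (1 − 0.48) × (1 − 0.24) = 0.92 × 0.52 × 0.76 = 0.363584
P(at least one) = 1 − 0.363584 = 0.636416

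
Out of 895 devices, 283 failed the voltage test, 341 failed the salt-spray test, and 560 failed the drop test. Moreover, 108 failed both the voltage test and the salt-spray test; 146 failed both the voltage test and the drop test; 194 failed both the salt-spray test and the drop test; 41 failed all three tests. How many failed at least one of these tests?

777

By inclusion-exclusion,
|union| = 283 + 341 + 560 − 108 − 146 − 194 + 41 = 777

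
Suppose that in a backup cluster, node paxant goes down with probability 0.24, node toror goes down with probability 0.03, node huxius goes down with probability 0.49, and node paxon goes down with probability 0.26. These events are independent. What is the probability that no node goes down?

0.27821928

P(none) = (1 − 0.24) × (1 − 0.03) × (1 − 0.49) × (1 − 0.26) = 0.76 × 0.97 × 0.51 × 0.74 = 0.27821928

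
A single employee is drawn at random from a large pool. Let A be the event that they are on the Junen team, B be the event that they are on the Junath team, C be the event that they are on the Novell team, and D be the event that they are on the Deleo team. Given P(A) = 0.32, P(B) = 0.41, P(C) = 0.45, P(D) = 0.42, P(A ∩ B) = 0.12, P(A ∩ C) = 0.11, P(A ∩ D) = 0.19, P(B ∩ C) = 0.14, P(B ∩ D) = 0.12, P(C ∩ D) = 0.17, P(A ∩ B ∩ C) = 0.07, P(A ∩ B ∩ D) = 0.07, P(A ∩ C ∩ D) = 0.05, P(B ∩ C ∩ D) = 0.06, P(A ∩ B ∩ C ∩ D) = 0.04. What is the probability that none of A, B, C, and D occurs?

Using inclusion–exclusion:
P(A ∪ B ∪ C ∪ D) = 0.32 + 0.41 + 0.45 + 0.42 − 0.12 − 0.11 − 0.19 − 0.14 − 0.12 − 0.17 + 0.07 + 0.07 + 0.05 + 0.06 − 0.04 = 0.96
P(none) = 1 − 0.96 = 0.04

0.04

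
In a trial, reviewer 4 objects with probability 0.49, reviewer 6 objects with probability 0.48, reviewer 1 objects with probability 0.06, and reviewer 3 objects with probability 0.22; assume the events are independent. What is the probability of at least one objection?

P(none) = (1 − 0.49) × (1 − 0.48) × (1 − 0.06) × (1 − 0.22) = 0.51 × 0.52 × 0.94 × 0.78 = 0.19444464
P(at least one) = 1 − 0.19444464 = 0.80555536

0.80555536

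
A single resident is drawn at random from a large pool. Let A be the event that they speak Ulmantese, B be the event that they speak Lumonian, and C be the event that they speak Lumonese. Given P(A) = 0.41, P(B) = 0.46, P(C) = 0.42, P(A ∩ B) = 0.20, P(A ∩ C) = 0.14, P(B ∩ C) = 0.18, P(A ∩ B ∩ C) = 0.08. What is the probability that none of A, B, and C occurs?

0.15

Apply inclusion-exclusion:
P(A ∪ B ∪ C) = 0.41 + 0.46 + 0.42 − 0.20 − 0.14 − 0.18 + 0.08 = 0.85
P(none) = 1 − 0.85 = 0.15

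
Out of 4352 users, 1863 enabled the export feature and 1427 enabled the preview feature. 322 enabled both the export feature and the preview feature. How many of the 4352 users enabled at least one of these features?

Apply inclusion-exclusion:
N(≥1) = 1863 + 1427 − 322 = 2968

2968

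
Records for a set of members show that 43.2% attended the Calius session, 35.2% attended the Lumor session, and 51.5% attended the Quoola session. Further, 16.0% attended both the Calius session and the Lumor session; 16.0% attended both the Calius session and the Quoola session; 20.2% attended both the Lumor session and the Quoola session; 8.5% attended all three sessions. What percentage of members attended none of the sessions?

13.8%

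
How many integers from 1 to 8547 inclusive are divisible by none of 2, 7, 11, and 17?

3135

⌊8547/2⌋ + ⌊8547/7⌋ + ⌊8547/11⌋ + ⌊8547/17⌋ − ⌊8547/14⌋ − ⌊8547/22⌋ − ⌊8547/34⌋ − ⌊8547/77⌋ − ⌊8547/119⌋ − ⌊8547/187⌋ + ⌊8547/154⌋ + ⌊8547/238⌋ + ⌊8547/374⌋ + ⌊8547/1309⌋ − ⌊8547/2618⌋ = 4273 + 1221 + 777 + 502 − 610 − 388 − 251 − 111 − 71 − 45 + 55 + 35 + 22 + 6 − 3 = 5412
8547 − 5412 = 3135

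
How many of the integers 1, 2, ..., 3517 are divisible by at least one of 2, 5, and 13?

2218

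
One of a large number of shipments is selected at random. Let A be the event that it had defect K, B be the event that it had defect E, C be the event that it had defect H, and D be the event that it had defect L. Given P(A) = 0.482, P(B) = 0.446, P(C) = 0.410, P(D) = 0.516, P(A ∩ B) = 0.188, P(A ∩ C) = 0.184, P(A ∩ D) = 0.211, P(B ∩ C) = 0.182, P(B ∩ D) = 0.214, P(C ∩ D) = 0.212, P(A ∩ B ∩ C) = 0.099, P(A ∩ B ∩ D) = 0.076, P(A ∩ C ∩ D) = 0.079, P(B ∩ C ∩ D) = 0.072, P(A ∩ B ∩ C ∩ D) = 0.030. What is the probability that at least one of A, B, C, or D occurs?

By inclusion–exclusion:
P(A ∪ B ∪ C ∪ D) = 0.482 + 0.446 + 0.410 + 0.516 − 0.188 − 0.184 − 0.211 − 0.182 − 0.214 − 0.212 + 0.099 + 0.076 + 0.079 + 0.072 − 0.030 = 0.959

0.959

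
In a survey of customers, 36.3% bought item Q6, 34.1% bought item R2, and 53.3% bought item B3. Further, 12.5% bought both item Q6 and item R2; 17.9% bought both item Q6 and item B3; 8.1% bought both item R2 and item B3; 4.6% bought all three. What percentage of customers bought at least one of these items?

Using inclusion–exclusion:
P(≥1) = 36.3 + 34.1 + 53.3 − 12.5 − 17.9 − 8.1 + 4.6 = 89.8%

89.8%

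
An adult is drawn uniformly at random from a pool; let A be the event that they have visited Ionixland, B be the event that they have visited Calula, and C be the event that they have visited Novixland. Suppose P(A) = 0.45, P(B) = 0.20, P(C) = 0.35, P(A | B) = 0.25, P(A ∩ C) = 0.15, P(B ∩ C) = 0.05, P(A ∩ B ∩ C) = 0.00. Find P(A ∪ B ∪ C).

0.75

P(A ∩ B) = P(B)·P(A|B) = 0.20 × 0.25 = 0.05
By inclusion-exclusion,
P(A ∪ B ∪ C) = 0.45 + 0.20 + 0.35 − 0.05 − 0.15 − 0.05 + 0.00 = 0.75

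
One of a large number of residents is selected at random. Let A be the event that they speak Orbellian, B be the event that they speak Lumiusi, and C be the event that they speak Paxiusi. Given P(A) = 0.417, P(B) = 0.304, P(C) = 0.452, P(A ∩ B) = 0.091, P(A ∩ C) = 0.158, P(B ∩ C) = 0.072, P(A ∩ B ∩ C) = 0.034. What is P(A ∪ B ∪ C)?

0.886

Inclusion–exclusion gives
P(A ∪ B ∪ C) = 0.417 + 0.304 + 0.452 − 0.091 − 0.158 − 0.072 + 0.034 = 0.886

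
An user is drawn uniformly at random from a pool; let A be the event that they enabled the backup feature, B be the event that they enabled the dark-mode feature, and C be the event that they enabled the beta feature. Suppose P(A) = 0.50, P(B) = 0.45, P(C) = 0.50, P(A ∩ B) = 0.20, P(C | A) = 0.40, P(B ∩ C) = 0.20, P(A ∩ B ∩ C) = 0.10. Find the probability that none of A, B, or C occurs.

P(A ∩ C) = P(A)·P(C|A) = 0.50 × 0.40 = 0.20
Using inclusion–exclusion:
P(A ∪ B ∪ C) = 0.50 + 0.45 + 0.50 − 0.20 − 0.20 − 0.20 + 0.10 = 0.95
P(none) = 1 − 0.95 = 0.05

0.05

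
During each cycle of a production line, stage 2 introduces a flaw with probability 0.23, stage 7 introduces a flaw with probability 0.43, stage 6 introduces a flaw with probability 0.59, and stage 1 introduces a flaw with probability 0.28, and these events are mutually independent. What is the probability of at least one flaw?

P(none) = (1 − 0.23) × (1 − 0.43) × (1 − 0.59) × (1 − 0.28) = 0.77 × 0.57 × 0.41 × 0.72 = 0.12956328
P(at least one) = 1 − 0.12956328 = 0.87043672

0.87043672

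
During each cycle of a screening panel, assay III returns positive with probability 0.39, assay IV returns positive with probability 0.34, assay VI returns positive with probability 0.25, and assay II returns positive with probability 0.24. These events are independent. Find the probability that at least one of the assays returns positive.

P(none) = (1 − 0.39) × (1 − 0.34) × (1 − 0.25) × (1 − 0.24) = 0.61 × 0.66 × 0.75 × 0.76 = 0.229482
P(at least one) = 1 − 0.229482 = 0.770518

0.770518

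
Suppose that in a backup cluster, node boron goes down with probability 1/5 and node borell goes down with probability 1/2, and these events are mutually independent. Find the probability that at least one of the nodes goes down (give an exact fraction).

P(none) = (1 − 1/5) × (1 − 1/2) = 4/5 × 1/2 = 2/5
P(at least one) = 1 − 2/5 = 3/5

3/5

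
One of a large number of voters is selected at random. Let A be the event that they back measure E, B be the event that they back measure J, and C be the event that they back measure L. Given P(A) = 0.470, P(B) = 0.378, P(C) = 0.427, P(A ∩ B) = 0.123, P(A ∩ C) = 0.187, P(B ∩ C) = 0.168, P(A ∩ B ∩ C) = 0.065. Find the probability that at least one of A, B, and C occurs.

By inclusion–exclusion:
P(A ∪ B ∪ C) = 0.470 + 0.378 + 0.427 − 0.123 − 0.187 − 0.168 + 0.065 = 0.862

0.862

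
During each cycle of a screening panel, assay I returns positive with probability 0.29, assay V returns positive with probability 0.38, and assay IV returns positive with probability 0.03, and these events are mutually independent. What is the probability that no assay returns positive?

Since the events are independent, P(none) is the product of the individual non-occurrence probabilities.
P(none) = (1 − 0.29) × (1 − 0.38) × (1 − 0.03) = 0.71 × 0.62 × 0.97 = 0.426994

0.426994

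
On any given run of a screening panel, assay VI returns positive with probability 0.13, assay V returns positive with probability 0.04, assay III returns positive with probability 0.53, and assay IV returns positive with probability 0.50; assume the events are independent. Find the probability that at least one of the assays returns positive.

P(none) = (1 − 0.13) × (1 − 0.04) × (1 − 0.53) × (1 − 0.50) = 0.87 × 0.96 × 0.47 × 0.50 = 0.196272
P(at least one) = 1 − 0.196272 = 0.803728

0.803728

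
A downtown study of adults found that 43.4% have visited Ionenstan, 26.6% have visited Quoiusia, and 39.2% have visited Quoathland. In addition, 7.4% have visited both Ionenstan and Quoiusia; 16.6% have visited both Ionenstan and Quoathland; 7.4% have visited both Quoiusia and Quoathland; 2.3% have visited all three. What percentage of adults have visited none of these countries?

By inclusion-exclusion,
P(≥1) = 43.4 + 26.6 + 39.2 − 7.4 − 16.6 − 7.4 + 2.3 = 80.1%
P(none) = 100% − 80.1% = 19.9%

19.9%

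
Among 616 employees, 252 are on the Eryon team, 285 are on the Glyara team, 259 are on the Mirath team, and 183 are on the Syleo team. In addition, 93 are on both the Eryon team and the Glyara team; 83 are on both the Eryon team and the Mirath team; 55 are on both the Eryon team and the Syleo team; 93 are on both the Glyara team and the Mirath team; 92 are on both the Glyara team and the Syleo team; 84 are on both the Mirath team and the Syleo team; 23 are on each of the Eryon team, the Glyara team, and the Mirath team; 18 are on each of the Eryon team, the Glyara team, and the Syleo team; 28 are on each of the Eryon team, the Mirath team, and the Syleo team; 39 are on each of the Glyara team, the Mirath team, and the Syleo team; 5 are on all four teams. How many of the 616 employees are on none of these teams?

34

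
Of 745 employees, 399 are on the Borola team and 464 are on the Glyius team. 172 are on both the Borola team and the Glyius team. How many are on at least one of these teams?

|at least one| = 399 + 464 − 172 = 691

691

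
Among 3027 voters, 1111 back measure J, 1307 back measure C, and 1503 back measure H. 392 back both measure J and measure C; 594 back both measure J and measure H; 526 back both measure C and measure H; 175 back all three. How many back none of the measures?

443

By inclusion–exclusion:
|union| = 1111 + 1307 + 1503 − 392 − 594 − 526 + 175 = 2584
None: 3027 − 2584 = 443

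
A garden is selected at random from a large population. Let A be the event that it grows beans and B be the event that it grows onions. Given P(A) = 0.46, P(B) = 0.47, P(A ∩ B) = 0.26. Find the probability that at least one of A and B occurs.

0.67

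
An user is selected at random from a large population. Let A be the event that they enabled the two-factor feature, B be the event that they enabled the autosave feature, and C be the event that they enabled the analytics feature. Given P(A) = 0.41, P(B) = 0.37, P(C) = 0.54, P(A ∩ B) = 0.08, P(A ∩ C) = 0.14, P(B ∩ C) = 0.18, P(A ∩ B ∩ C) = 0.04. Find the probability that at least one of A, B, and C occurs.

0.96

P(A ∪ B ∪ C) = 0.41 + 0.37 + 0.54 − 0.08 − 0.14 − 0.18 + 0.04 = 0.96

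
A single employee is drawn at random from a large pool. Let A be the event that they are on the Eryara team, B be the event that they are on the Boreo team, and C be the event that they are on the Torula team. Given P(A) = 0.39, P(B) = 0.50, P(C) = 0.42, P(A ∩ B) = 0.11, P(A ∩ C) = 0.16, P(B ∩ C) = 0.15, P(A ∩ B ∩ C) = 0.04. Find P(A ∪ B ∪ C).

By inclusion–exclusion:
P(A ∪ B ∪ C) = 0.39 + 0.50 + 0.42 − 0.11 − 0.16 − 0.15 + 0.04 = 0.93

0.93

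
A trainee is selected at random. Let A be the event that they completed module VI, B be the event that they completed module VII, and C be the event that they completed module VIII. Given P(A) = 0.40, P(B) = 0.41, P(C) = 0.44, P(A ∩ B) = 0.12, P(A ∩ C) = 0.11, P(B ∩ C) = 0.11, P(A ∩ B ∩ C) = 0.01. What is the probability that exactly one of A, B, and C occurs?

P(exactly one) = 0.40 + 0.41 + 0.44 − 2·0.12 − 2·0.11 − 2·0.11 + 3·0.01 = 0.60

0.60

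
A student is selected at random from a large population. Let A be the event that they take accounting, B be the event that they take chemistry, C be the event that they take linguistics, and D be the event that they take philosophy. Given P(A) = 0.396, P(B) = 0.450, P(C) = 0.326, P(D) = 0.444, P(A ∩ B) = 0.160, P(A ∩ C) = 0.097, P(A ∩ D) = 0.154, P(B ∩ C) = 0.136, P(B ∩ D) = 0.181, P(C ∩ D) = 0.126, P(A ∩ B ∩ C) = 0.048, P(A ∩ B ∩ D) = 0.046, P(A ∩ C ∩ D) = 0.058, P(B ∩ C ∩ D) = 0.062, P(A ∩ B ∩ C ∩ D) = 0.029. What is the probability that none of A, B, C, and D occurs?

0.053

Apply inclusion-exclusion:
P(A ∪ B ∪ C ∪ D) = 0.396 + 0.450 + 0.326 + 0.444 − 0.160 − 0.097 − 0.154 − 0.136 − 0.181 − 0.126 + 0.048 + 0.046 + 0.058 + 0.062 − 0.029 = 0.947
P(none) = 1 − 0.947 = 0.053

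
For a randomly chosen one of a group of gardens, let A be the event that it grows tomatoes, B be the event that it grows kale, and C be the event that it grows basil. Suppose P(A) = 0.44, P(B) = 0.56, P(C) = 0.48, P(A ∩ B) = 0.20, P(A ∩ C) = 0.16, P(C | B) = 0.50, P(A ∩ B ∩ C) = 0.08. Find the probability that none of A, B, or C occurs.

P(B ∩ C) = P(B)·P(C|B) = 0.56 × 0.50 = 0.28
Using inclusion–exclusion:
P(A ∪ B ∪ C) = 0.44 + 0.56 + 0.48 − 0.20 − 0.16 − 0.28 + 0.08 = 0.92
P(none) = 1 − 0.92 = 0.08

0.08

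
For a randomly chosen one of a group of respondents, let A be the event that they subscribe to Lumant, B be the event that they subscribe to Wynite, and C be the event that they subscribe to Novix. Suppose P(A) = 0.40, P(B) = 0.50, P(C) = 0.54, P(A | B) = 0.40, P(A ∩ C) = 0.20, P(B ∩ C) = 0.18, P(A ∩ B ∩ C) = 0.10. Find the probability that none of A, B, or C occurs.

P(A ∩ B) = P(B)·P(A|B) = 0.50 × 0.40 = 0.20
Apply inclusion-exclusion:
P(A ∪ B ∪ C) = 0.40 + 0.50 + 0.54 − 0.20 − 0.20 − 0.18 + 0.10 = 0.96
P(none) = 1 − 0.96 = 0.04

0.04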